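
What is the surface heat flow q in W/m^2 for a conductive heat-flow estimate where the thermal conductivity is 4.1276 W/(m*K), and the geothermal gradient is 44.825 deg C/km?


q = k * grad / 1000
q = 4.1276 * 44.825 / 1000
q = 0.18502 W/m^2


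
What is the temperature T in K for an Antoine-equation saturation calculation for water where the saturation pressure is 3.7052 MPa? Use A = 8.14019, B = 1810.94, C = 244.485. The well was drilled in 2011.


T = B / (A - log10(P_sat * 760 / 0.101325)) - C
T = 1810.94 / (8.14019 - log10(3.7052 * 760 / 0.101325)) - 244.485
T = 245.4506 deg C
Convert to K: 245.4506 + 273.15 = 518.60 K
T = 518.60 K


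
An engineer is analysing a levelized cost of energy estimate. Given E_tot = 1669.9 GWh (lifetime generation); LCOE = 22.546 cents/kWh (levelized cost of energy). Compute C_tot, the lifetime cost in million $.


C_tot = LCOE / 100 * E_tot
C_tot = 22.546 / 100 * 1669.9
C_tot = 376.50 million $


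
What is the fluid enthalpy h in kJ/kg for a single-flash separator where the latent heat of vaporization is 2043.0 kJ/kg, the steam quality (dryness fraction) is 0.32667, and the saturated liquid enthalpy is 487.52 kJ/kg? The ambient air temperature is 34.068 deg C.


h = hf + x * hfg
h = 487.52 + 0.32667 * 2043.0
h = 1154.9 kJ/kg


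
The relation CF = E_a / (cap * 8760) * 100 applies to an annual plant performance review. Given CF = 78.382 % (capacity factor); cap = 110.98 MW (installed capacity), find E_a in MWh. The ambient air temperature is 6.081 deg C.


E_a = CF / 100 * cap * 8760
E_a = 78.382 / 100 * 110.98 * 8760
E_a = 7.6202e+05 MWh


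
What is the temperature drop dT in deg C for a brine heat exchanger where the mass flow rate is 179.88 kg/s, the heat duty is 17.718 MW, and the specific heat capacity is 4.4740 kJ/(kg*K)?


dT = Q * 1000 / (mdot * cp)
dT = 17.718 * 1000 / (179.88 * 4.4740)
dT = 22.01587 K
Convert (temperature difference, 1 K = 1 deg C): 22.01587 K = 22.01587 deg C
dT = 22.016 deg C


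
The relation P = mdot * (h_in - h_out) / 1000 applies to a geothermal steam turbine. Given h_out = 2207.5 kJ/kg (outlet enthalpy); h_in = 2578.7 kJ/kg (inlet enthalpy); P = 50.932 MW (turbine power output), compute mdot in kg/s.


mdot = P * 1000 / (h_in - h_out)
mdot = 50.932 * 1000 / (2578.7 - 2207.5)
mdot = 137.21 kg/s


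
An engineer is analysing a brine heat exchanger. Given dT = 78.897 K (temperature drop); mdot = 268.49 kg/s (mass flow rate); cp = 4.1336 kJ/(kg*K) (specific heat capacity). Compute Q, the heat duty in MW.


Q = mdot * cp * dT / 1000
Q = 268.49 * 4.1336 * 78.897 / 1000
Q = 87.562 MW


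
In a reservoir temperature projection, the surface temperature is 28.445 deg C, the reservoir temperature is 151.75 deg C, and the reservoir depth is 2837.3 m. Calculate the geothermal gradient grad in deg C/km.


grad = (T_res - T_surf) / d * 1000
grad = (151.75 - 28.445) / 2837.3 * 1000
grad = 43.459 deg C/km


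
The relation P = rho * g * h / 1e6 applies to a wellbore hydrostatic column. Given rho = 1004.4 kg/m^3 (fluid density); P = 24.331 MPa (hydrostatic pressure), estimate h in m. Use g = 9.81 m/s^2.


h = P * 1e6 / (g * rho)
h = 24.331 * 1e6 / (9.81 * 1004.4)
h = 2469.4 m


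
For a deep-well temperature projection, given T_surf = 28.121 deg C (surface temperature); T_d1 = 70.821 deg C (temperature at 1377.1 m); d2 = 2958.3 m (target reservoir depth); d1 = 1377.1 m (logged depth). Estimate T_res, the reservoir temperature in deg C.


Step 1: grad = (T_d1 - T_surf)/d1 * 1000 = (70.821 - 28.121)/1377.1 * 1000 = 31.00719 deg C/km
Step 2: T_res = T_surf + grad*d2/1000 = 28.121 + 31.00719*2958.3/1000 = 119.85 deg C
T_res = 119.85 deg C


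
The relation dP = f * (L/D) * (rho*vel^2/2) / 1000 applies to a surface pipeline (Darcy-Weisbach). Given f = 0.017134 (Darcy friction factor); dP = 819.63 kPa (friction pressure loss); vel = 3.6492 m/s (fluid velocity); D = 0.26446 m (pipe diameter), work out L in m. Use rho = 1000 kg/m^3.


L = dP*1000*D / (f*rho*vel^2/2)
L = 819.63*1000*0.26446 / (0.017134*1000*3.6492^2/2)
L = 1900.0 m


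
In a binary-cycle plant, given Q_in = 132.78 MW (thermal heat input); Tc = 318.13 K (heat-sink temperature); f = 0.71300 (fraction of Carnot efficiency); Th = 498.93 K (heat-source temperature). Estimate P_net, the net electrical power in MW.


Step 1: eta = (1 - Tc/Th)*f = (1 - 318.13/498.93)*0.713 = 0.2583737
Step 2: P_net = eta * Q_in = 0.2583737 * 132.78 = 34.307 MW
P_net = 34.307 MW


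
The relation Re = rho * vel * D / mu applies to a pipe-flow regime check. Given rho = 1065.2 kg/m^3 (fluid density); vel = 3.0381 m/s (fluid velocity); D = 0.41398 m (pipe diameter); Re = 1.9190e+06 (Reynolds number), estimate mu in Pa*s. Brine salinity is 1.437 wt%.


mu = rho * vel * D / Re
mu = 1065.2 * 3.0381 * 0.41398 / 1.9190e+06
mu = 0.00069813 Pa*s


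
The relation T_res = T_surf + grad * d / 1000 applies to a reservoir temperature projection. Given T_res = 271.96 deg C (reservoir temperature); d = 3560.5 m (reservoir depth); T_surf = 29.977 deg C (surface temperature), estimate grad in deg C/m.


grad = (T_res - T_surf) / d * 1000
grad = (271.96 - 29.977) / 3560.5 * 1000
grad = 67.96321 deg C/km
Convert: 67.96321 deg C/km * 0.001 = 0.067963 deg C/m
grad = 0.067963 deg C/m


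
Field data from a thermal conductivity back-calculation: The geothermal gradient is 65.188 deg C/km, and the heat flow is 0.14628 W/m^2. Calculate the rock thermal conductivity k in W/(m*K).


k = q / (grad / 1000)
k = 0.14628 / (65.188 / 1000)
k = 2.2440 W/(m*K)


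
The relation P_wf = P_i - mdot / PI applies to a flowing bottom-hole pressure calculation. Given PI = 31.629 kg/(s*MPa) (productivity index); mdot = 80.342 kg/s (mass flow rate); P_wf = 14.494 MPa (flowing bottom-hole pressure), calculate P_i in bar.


P_i = P_wf + mdot / PI
P_i = 14.494 + 80.342 / 31.629
P_i = 17.03414 MPa
Convert: 17.03414 MPa * 10.0 = 170.34 bar
P_i = 170.34 bar


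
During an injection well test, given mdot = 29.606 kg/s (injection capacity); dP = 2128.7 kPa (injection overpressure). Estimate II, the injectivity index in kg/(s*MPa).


II = mdot * 1000 / dP
II = 29.606 * 1000 / 2128.7
II = 13.908 kg/(s*MPa)


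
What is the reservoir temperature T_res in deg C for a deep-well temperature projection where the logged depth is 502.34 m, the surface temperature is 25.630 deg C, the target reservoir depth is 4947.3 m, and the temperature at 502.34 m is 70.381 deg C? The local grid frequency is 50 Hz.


Step 1: grad = (T_d1 - T_surf)/d1 * 1000 = (70.381 - 25.63)/502.34 * 1000 = 89.08508 deg C/km
Step 2: T_res = T_surf + grad*d2/1000 = 25.63 + 89.08508*4947.3/1000 = 466.36 deg C
T_res = 466.36 deg C


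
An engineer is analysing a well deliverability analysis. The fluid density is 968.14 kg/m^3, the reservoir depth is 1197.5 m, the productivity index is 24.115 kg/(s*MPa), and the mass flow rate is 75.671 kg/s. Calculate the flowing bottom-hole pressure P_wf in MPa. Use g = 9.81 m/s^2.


Step 1: P_i = rho*g*h/1e6 = 968.14*9.81*1197.5/1e6 = 11.37320 MPa
Step 2: P_wf = P_i - mdot/PI = 11.37320 - 75.671/24.115 = 8.2353 MPa
P_wf = 8.2353 MPa


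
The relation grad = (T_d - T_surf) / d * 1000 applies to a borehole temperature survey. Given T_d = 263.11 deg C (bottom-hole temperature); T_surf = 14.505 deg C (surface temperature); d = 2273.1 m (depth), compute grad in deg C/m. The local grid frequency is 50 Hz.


grad = (T_d - T_surf) / d * 1000
grad = (263.11 - 14.505) / 2273.1 * 1000
grad = 109.3683 deg C/km
Convert: 109.3683 deg C/km * 0.001 = 0.10937 deg C/m
grad = 0.10937 deg C/m


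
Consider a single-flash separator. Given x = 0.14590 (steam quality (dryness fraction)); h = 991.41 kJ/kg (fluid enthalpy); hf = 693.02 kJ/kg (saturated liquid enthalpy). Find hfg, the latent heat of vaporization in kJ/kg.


hfg = (h - hf) / x
hfg = (991.41 - 693.02) / 0.14590
hfg = 2045.2 kJ/kg


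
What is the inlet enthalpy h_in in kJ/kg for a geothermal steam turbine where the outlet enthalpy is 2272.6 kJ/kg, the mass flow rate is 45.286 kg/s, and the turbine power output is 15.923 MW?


h_in = h_out + P * 1000 / mdot
h_in = 2272.6 + 15.923 * 1000 / 45.286
h_in = 2624.2 kJ/kg


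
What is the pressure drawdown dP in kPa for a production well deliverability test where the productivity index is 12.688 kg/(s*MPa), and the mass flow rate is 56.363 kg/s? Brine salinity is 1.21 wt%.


dP = mdot * 1000 / PI
dP = 56.363 * 1000 / 12.688
dP = 4442.2 kPa


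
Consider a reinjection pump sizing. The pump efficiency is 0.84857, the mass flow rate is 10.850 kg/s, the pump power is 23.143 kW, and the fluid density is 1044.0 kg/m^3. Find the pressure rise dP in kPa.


dP = P_pump * rho * eta / mdot
dP = 23.143 * 1044.0 * 0.84857 / 10.850
dP = 1889.6 kPa


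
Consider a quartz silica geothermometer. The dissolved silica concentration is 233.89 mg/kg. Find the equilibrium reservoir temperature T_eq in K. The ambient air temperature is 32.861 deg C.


T_eq = 1309 / (5.19 - log10(SiO2)) - 273.15
T_eq = 1309 / (5.19 - log10(233.89)) - 273.15
T_eq = 190.8718 deg C
Convert to K: 190.8718 + 273.15 = 464.02 K
T_eq = 464.02 K


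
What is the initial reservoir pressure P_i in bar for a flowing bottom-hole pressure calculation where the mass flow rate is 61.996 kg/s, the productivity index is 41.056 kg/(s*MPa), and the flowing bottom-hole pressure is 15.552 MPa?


P_i = P_wf + mdot / PI
P_i = 15.552 + 61.996 / 41.056
P_i = 17.06204 MPa
Convert: 17.06204 MPa * 10.0 = 170.62 bar
P_i = 170.62 bar


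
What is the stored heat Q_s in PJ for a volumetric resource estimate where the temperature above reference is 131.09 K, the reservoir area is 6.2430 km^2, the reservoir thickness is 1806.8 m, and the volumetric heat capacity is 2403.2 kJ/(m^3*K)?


Step 1: Vr = A*1e6*hr = 6.243*1e6*1806.8 = 1.127985e+10 m^3
Step 2: Q_s = Vr*rhoc*dT/1e12 = 1.127985e+10*2403.2*131.09/1e12 = 3553.6 PJ
Q_s = 3553.6 PJ


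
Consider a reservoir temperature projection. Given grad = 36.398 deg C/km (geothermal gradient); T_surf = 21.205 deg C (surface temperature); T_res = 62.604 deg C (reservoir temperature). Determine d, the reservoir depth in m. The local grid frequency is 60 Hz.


d = (T_res - T_surf) / grad * 1000
d = (62.604 - 21.205) / 36.398 * 1000
d = 1137.4 m


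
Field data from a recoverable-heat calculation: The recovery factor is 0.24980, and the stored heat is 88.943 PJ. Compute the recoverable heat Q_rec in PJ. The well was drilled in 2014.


Q_rec = Q_s * RF
Q_rec = 88.943 * 0.24980
Q_rec = 22.218 PJ


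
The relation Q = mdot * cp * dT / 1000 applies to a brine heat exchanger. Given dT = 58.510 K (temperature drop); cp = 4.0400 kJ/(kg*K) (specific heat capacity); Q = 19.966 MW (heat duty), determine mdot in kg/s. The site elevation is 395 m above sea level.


mdot = Q * 1000 / (cp * dT)
mdot = 19.966 * 1000 / (4.0400 * 58.510)
mdot = 84.466 kg/s


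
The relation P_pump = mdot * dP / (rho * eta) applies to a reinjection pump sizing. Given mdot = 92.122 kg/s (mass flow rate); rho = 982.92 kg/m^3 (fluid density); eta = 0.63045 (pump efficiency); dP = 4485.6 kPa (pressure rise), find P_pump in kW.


P_pump = mdot * dP / (rho * eta)
P_pump = 92.122 * 4485.6 / (982.92 * 0.63045)
P_pump = 666.83 kW


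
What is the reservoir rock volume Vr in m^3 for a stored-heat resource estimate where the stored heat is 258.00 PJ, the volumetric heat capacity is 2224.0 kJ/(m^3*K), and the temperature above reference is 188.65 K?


Vr = Q_s * 1e12 / (rhoc * dT)
Vr = 258.00 * 1e12 / (2224.0 * 188.65)
Vr = 6.1493e+08 m^3


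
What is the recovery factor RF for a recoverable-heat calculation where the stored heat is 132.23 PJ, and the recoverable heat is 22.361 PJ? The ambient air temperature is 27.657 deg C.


RF = Q_rec / Q_s
RF = 22.361 / 132.23
RF = 0.16911


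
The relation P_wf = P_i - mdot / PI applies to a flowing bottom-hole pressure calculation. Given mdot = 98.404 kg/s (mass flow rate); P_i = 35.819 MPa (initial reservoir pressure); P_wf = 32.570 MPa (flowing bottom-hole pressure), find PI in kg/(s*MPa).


PI = mdot / (P_i - P_wf)
PI = 98.404 / (35.819 - 32.570)
PI = 30.287 kg/(s*MPa)


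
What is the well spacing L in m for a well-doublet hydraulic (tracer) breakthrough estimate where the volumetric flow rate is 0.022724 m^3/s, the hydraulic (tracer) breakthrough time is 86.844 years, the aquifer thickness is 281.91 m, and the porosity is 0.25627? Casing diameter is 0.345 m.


L = sqrt(t_bt*365.25*86400*3*Qv / (pi*hr*phi))
L = sqrt(86.844*365.25*86400*3*0.022724 / (pi*281.91*0.25627))
L = 907.29 m


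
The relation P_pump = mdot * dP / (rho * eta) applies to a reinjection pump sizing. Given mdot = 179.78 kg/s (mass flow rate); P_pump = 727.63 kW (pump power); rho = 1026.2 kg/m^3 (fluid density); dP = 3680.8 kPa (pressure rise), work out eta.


eta = mdot * dP / (rho * P_pump)
eta = 179.78 * 3680.8 / (1026.2 * 727.63)
eta = 0.88622


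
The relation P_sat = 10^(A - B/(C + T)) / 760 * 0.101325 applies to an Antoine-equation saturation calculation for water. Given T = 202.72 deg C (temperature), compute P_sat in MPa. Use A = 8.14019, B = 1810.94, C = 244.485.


P_sat = 10^(A - B/(C + T)) / 760 * 0.101325
P_sat = 10^(8.14019 - 1810.94/(244.485 + 202.72)) / 760 * 0.101325
P_sat = 1.6430 MPa


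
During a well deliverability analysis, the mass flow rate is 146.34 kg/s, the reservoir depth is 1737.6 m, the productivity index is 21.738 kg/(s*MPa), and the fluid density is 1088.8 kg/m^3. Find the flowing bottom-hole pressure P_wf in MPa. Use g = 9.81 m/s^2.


Step 1: P_i = rho*g*h/1e6 = 1088.8*9.81*1737.6/1e6 = 18.55953 MPa
Step 2: P_wf = P_i - mdot/PI = 18.55953 - 146.34/21.738 = 11.828 MPa
P_wf = 11.828 MPa


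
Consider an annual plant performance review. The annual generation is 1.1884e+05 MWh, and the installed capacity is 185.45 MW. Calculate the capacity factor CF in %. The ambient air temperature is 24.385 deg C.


CF = E_a / (cap * 8760) * 100
CF = 1.1884e+05 / (185.45 * 8760) * 100
CF = 7.3153 %


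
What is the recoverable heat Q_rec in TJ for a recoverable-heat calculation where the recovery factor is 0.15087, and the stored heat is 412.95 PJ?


Q_rec = Q_s * RF
Q_rec = 412.95 * 0.15087
Q_rec = 62.30177 PJ
Convert: 62.30177 PJ * 1000.0 = 62302 TJ
Q_rec = 62302 TJ


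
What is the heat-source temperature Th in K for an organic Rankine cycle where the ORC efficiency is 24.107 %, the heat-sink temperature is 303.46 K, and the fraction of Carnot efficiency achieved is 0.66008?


Th = Tc / (1 - (eta_orc/100)/f)
Th = 303.46 / (1 - (24.107/100)/0.66008)
Th = 478.05 K


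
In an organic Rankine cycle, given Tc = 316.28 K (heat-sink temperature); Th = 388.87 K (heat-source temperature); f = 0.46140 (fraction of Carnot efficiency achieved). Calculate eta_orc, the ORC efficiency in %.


eta_orc = (1 - Tc/Th) * f * 100
eta_orc = (1 - 316.28/388.87) * 0.46140 * 100
eta_orc = 8.6129 %


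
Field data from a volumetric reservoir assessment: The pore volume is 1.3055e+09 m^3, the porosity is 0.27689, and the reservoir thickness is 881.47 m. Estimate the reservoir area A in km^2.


A = Vp / (1e6 * hr * phi)
A = 1.3055e+09 / (1e6 * 881.47 * 0.27689)
A = 5.3489 km^2


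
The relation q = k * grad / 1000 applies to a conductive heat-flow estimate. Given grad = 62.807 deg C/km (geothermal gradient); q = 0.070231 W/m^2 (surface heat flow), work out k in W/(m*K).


k = q * 1000 / grad
k = 0.070231 * 1000 / 62.807
k = 1.1182 W/(m*K)


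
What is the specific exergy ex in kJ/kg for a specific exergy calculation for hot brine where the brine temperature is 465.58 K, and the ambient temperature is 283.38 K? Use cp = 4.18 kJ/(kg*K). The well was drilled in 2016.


ex = cp * ((T_b - T_0) - T_0 * ln(T_b/T_0))
ex = 4.18 * ((465.58 - 283.38) - 283.38 * ln(465.58/283.38))
ex = 173.48 kJ/kg


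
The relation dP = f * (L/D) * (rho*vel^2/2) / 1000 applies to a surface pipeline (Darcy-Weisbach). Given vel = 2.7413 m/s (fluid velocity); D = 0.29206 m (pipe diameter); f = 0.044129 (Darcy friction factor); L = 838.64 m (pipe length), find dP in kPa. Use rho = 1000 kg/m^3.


dP = f * (L/D) * (rho*vel^2/2) / 1000
dP = 0.044129 * (838.64/0.29206) * (1000*2.7413^2/2) / 1000
dP = 476.11 kPa


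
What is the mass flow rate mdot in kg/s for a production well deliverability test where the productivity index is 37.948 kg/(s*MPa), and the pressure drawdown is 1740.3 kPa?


mdot = PI * dP / 1000
mdot = 37.948 * 1740.3 / 1000
mdot = 66.041 kg/s


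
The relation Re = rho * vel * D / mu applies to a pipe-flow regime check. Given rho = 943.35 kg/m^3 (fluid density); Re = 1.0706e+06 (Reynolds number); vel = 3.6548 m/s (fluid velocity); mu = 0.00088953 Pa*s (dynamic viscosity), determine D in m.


D = Re * mu / (rho * vel)
D = 1.0706e+06 * 0.00088953 / (943.35 * 3.6548)
D = 0.27622 m


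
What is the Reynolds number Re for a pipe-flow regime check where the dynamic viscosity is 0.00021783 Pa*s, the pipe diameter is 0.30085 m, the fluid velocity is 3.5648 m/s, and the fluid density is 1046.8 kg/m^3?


Re = rho * vel * D / mu
Re = 1046.8 * 3.5648 * 0.30085 / 0.00021783
Re = 5.1538e+06


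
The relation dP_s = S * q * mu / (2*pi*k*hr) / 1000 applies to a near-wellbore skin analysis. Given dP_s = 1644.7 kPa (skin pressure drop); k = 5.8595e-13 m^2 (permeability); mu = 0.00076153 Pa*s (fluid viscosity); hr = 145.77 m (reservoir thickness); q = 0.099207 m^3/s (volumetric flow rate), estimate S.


S = dP_s * 1000 * 2*pi*k*hr / (q*mu)
S = 1644.7 * 1000 * 2*pi*5.8595e-13*145.77 / (0.099207*0.00076153)
S = 11.683


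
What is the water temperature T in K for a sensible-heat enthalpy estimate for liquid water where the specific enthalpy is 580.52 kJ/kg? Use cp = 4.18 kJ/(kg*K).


T = h / cp
T = 580.52 / 4.18
T = 138.8804 deg C
Convert to K: 138.8804 + 273.15 = 412.03 K
T = 412.03 K


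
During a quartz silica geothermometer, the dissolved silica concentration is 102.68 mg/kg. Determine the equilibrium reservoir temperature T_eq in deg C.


T_eq = 1309 / (5.19 - log10(SiO2)) - 273.15
T_eq = 1309 / (5.19 - log10(102.68)) - 273.15
T_eq = 138.68 deg C


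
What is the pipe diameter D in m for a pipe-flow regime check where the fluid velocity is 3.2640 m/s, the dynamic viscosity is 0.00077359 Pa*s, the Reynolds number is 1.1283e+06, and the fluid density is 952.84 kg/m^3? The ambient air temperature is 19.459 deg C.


D = Re * mu / (rho * vel)
D = 1.1283e+06 * 0.00077359 / (952.84 * 3.2640)
D = 0.28065 m


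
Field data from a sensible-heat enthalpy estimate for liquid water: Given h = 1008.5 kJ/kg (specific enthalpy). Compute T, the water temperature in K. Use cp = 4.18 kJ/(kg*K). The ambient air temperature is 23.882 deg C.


T = h / cp
T = 1008.5 / 4.18
T = 241.2679 deg C
Convert to K: 241.2679 + 273.15 = 514.42 K
T = 514.42 K


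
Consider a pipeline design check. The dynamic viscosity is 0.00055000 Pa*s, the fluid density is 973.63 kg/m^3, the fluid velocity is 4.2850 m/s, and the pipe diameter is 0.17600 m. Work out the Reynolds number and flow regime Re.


Step 1: Re = rho*vel*D/mu = 973.63*4.285*0.176/0.00055 = 1.3350e+06
Step 2: Re = 1.3350e+06 > 4000, so flow is turbulent.
Re = 1.3350e+06 (turbulent)


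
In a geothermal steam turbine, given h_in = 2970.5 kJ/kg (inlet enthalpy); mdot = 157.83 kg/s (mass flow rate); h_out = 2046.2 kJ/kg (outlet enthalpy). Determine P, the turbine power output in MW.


P = mdot * (h_in - h_out) / 1000
P = 157.83 * (2970.5 - 2046.2) / 1000
P = 145.88 MW


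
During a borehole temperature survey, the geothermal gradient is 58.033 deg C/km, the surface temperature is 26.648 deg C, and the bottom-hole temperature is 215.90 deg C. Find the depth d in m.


d = (T_d - T_surf) / grad * 1000
d = (215.90 - 26.648) / 58.033 * 1000
d = 3261.1 m


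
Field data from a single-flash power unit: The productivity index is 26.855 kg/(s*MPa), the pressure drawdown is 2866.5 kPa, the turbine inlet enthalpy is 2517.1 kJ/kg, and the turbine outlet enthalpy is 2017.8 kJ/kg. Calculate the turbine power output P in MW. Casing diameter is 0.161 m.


Step 1: mdot = PI * dP / 1000 = 26.855 * 2866.5 / 1000 = 76.97986 kg/s
Step 2: P = mdot*(h_in - h_out)/1000 = 76.97986*(2517.1 - 2017.8)/1000 = 38.436 MW
P = 38.436 MW


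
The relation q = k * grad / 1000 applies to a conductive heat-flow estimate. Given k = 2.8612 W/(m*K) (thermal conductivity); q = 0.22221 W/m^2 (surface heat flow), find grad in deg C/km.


grad = q * 1000 / k
grad = 0.22221 * 1000 / 2.8612
grad = 77.663 deg C/km


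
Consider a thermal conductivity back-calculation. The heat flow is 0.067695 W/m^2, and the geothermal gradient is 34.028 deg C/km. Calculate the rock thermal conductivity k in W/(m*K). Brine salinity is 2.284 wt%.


k = q / (grad / 1000)
k = 0.067695 / (34.028 / 1000)
k = 1.9894 W/(m*K)


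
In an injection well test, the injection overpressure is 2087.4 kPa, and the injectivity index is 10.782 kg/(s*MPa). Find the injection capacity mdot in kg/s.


mdot = II * dP / 1000
mdot = 10.782 * 2087.4 / 1000
mdot = 22.506 kg/s


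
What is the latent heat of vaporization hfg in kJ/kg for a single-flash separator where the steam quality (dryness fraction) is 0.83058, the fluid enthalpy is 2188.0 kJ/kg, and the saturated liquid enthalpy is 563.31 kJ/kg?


hfg = (h - hf) / x
hfg = (2188.0 - 563.31) / 0.83058
hfg = 1956.1 kJ/kg


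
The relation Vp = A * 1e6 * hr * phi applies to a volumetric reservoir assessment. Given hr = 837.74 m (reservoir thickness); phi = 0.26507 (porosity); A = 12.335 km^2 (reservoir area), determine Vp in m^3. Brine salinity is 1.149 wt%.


Vp = A * 1e6 * hr * phi
Vp = 12.335 * 1e6 * 837.74 * 0.26507
Vp = 2.7391e+09 m^3


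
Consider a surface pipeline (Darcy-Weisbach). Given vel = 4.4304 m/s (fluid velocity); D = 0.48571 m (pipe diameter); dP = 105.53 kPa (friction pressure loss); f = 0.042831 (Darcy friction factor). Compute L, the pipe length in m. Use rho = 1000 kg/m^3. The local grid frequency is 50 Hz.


L = dP*1000*D / (f*rho*vel^2/2)
L = 105.53*1000*0.48571 / (0.042831*1000*4.4304^2/2)
L = 121.94 m


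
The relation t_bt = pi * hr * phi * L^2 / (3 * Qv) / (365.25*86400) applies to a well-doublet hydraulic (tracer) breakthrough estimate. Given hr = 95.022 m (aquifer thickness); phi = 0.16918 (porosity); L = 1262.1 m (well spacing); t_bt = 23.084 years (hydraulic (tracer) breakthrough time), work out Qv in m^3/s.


Qv = pi*hr*phi*L^2 / (3*t_bt*365.25*86400)
Qv = pi*95.022*0.16918*1262.1^2 / (3*23.084*365.25*86400)
Qv = 0.036811 m^3/s


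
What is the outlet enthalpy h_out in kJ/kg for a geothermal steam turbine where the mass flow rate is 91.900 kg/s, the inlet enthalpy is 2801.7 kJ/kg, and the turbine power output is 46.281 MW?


h_out = h_in - P * 1000 / mdot
h_out = 2801.7 - 46.281 * 1000 / 91.900
h_out = 2298.1 kJ/kg


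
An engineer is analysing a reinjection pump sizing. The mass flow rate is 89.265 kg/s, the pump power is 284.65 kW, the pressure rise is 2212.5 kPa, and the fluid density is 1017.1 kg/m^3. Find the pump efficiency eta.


eta = mdot * dP / (rho * P_pump)
eta = 89.265 * 2212.5 / (1017.1 * 284.65)
eta = 0.68217


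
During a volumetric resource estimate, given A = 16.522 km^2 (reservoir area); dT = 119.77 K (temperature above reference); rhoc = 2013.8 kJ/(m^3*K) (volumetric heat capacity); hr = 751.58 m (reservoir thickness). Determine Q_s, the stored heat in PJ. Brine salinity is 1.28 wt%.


Step 1: Vr = A*1e6*hr = 16.522*1e6*751.58 = 1.241760e+10 m^3
Step 2: Q_s = Vr*rhoc*dT/1e12 = 1.241760e+10*2013.8*119.77/1e12 = 2995.0 PJ
Q_s = 2995.0 PJ


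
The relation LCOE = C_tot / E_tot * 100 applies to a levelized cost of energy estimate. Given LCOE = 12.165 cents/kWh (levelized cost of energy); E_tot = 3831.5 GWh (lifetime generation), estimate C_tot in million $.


C_tot = LCOE / 100 * E_tot
C_tot = 12.165 / 100 * 3831.5
C_tot = 466.10 million $


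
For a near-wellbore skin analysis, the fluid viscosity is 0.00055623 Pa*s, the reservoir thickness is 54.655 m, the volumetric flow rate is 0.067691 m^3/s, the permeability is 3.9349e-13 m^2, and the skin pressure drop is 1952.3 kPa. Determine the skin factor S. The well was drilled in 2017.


S = dP_s * 1000 * 2*pi*k*hr / (q*mu)
S = 1952.3 * 1000 * 2*pi*3.9349e-13*54.655 / (0.067691*0.00055623)
S = 7.0066


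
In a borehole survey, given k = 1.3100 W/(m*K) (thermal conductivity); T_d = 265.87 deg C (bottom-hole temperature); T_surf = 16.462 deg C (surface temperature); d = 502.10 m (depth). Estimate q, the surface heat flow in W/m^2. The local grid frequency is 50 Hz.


Step 1: grad = (T_d - T_surf)/d * 1000 = (265.87 - 16.462)/502.1 * 1000 = 496.7297 deg C/km
Step 2: q = k * grad / 1000 = 1.31 * 496.7297 / 1000 = 0.65072 W/m^2
q = 0.65072 W/m^2


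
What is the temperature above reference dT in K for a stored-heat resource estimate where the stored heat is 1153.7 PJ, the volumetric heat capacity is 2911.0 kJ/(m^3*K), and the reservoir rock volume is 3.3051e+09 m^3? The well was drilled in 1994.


dT = Q_s * 1e12 / (Vr * rhoc)
dT = 1153.7 * 1e12 / (3.3051e+09 * 2911.0)
dT = 119.91 K


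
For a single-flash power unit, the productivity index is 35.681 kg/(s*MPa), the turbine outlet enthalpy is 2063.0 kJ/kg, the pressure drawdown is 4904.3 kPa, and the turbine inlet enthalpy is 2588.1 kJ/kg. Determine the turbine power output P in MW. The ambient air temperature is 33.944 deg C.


Step 1: mdot = PI * dP / 1000 = 35.681 * 4904.3 / 1000 = 174.9903 kg/s
Step 2: P = mdot*(h_in - h_out)/1000 = 174.9903*(2588.1 - 2063.0)/1000 = 91.887 MW
P = 91.887 MW


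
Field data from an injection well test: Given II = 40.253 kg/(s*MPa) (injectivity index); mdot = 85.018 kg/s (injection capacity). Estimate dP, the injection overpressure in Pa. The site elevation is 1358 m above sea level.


dP = mdot * 1000 / II
dP = 85.018 * 1000 / 40.253
dP = 2112.091 kPa
Convert: 2112.091 kPa * 1000.0 = 2.1121e+06 Pa
dP = 2.1121e+06 Pa


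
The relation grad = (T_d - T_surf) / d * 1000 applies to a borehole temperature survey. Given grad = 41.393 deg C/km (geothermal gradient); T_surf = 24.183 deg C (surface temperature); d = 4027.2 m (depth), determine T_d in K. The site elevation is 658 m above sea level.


T_d = T_surf + grad * d / 1000
T_d = 24.183 + 41.393 * 4027.2 / 1000
T_d = 190.8809 deg C
Convert to K: 190.8809 + 273.15 = 464.03 K
T_d = 464.03 K


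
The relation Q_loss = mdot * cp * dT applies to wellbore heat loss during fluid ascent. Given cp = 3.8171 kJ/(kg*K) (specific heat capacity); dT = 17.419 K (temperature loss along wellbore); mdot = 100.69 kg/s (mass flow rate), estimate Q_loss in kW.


Q_loss = mdot * cp * dT
Q_loss = 100.69 * 3.8171 * 17.419
Q_loss = 6694.9 kW


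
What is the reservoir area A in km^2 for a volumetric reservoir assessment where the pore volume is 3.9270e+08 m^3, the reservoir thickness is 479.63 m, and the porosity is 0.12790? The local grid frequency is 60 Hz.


A = Vp / (1e6 * hr * phi)
A = 3.9270e+08 / (1e6 * 479.63 * 0.12790)
A = 6.4015 km^2


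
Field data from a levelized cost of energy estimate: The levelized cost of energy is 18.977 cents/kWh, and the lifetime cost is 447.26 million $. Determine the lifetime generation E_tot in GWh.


E_tot = C_tot / LCOE * 100
E_tot = 447.26 / 18.977 * 100
E_tot = 2356.9 GWh


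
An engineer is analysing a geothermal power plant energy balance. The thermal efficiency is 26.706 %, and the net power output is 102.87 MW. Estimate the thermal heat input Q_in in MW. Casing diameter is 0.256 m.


Q_in = W_net / (eta / 100)
Q_in = 102.87 / (26.706 / 100)
Q_in = 385.19 MW


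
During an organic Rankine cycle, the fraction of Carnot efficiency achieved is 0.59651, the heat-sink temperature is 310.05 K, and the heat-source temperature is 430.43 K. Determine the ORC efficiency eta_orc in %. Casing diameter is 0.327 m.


eta_orc = (1 - Tc/Th) * f * 100
eta_orc = (1 - 310.05/430.43) * 0.59651 * 100
eta_orc = 16.683 %


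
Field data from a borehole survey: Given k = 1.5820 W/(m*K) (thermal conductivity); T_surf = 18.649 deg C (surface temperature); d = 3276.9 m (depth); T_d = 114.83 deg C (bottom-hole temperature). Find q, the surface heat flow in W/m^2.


Step 1: grad = (T_d - T_surf)/d * 1000 = (114.83 - 18.649)/3276.9 * 1000 = 29.35122 deg C/km
Step 2: q = k * grad / 1000 = 1.582 * 29.35122 / 1000 = 0.046434 W/m^2
q = 0.046434 W/m^2


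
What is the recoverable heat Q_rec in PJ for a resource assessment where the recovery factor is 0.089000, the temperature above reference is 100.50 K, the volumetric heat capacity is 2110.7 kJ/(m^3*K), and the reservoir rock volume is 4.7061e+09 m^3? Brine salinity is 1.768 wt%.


Step 1: Q_s = Vr*rhoc*dT/1e12 = 4.7061e+09*2110.7*100.5/1e12 = 998.2831 PJ
Step 2: Q_rec = Q_s * RF = 998.2831 * 0.089 = 88.847 PJ
Q_rec = 88.847 PJ


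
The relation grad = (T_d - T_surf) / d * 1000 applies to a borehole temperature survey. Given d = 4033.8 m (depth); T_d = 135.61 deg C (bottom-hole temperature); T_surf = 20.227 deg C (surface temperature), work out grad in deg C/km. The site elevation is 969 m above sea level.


grad = (T_d - T_surf) / d * 1000
grad = (135.61 - 20.227) / 4033.8 * 1000
grad = 28.604 deg C/km


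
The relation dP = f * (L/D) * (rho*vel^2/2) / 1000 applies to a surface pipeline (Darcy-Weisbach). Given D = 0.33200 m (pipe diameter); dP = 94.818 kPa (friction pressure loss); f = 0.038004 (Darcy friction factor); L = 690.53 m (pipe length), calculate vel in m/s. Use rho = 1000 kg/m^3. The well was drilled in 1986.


vel = sqrt(dP*1000*2*D / (f*L*rho))
vel = sqrt(94.818*1000*2*0.33200 / (0.038004*690.53*1000))
vel = 1.5489 m/s


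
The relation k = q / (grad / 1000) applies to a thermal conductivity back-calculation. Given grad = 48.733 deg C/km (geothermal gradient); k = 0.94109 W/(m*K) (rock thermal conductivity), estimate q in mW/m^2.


q = k * grad / 1000
q = 0.94109 * 48.733 / 1000
q = 0.04586214 W/m^2
Convert: 0.04586214 W/m^2 * 1000.0 = 45.862 mW/m^2
q = 45.862 mW/m^2


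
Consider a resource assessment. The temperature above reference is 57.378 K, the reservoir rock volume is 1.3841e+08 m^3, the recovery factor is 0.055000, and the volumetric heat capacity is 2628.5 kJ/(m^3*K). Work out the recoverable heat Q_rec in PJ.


Step 1: Q_s = Vr*rhoc*dT/1e12 = 1.3841e+08*2628.5*57.378/1e12 = 20.87473 PJ
Step 2: Q_rec = Q_s * RF = 20.87473 * 0.055 = 1.1481 PJ
Q_rec = 1.1481 PJ


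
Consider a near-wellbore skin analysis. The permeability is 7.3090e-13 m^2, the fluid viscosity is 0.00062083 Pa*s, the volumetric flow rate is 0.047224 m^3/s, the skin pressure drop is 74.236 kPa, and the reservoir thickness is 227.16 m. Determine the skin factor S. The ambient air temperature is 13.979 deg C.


S = dP_s * 1000 * 2*pi*k*hr / (q*mu)
S = 74.236 * 1000 * 2*pi*7.3090e-13*227.16 / (0.047224*0.00062083)
S = 2.6415


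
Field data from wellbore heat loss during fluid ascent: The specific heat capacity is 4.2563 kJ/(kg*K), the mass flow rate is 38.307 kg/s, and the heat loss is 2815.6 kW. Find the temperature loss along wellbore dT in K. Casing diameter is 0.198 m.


dT = Q_loss / (mdot * cp)
dT = 2815.6 / (38.307 * 4.2563)
dT = 17.269 K


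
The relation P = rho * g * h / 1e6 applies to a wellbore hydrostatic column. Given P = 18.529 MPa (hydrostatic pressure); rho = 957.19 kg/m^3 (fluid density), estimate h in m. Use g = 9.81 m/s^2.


h = P * 1e6 / (g * rho)
h = 18.529 * 1e6 / (9.81 * 957.19)
h = 1973.3 m


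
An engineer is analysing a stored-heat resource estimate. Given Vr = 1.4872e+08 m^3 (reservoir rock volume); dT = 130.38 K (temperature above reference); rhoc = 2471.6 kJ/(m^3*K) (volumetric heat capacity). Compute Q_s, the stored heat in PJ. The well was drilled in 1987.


Q_s = Vr * rhoc * dT / 1e12
Q_s = 1.4872e+08 * 2471.6 * 130.38 / 1e12
Q_s = 47.925 PJ


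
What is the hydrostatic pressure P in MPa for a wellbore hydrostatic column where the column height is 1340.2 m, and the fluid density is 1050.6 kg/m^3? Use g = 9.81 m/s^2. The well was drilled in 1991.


P = rho * g * h / 1e6
P = 1050.6 * 9.81 * 1340.2 / 1e6
P = 13.813 MPa


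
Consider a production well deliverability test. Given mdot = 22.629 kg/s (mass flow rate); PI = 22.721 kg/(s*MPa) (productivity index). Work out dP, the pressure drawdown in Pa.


dP = mdot * 1000 / PI
dP = 22.629 * 1000 / 22.721
dP = 995.9509 kPa
Convert: 995.9509 kPa * 1000.0 = 9.9595e+05 Pa
dP = 9.9595e+05 Pa


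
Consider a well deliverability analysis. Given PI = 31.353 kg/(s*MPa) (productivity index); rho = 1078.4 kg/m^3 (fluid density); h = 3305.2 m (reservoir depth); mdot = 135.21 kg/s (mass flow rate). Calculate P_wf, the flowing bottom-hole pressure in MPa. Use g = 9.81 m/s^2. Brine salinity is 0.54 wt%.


Step 1: P_i = rho*g*h/1e6 = 1078.4*9.81*3305.2/1e6 = 34.96605 MPa
Step 2: P_wf = P_i - mdot/PI = 34.96605 - 135.21/31.353 = 30.654 MPa
P_wf = 30.654 MPa


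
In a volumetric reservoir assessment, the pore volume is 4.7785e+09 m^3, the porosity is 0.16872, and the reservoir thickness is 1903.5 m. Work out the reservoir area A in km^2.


A = Vp / (1e6 * hr * phi)
A = 4.7785e+09 / (1e6 * 1903.5 * 0.16872)
A = 14.879 km^2


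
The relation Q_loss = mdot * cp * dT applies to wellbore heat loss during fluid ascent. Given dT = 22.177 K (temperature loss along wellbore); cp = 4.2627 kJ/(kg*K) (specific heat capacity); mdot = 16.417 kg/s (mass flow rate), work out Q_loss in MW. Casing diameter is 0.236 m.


Q_loss = mdot * cp * dT
Q_loss = 16.417 * 4.2627 * 22.177
Q_loss = 1551.963 kW
Convert: 1551.963 kW * 0.001 = 1.5520 MW
Q_loss = 1.5520 MW


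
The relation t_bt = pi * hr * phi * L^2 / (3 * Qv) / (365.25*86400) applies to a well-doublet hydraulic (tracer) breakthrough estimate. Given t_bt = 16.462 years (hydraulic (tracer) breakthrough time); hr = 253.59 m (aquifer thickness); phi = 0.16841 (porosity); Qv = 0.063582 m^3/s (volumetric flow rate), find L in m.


L = sqrt(t_bt*365.25*86400*3*Qv / (pi*hr*phi))
L = sqrt(16.462*365.25*86400*3*0.063582 / (pi*253.59*0.16841))
L = 859.40 m


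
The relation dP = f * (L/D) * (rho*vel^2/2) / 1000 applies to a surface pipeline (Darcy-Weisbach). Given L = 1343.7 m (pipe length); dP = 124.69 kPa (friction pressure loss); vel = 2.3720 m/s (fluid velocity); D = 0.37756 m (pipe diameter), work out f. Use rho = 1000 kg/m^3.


f = dP*1000 / ((L/D)*(rho*vel^2/2))
f = 124.69*1000 / ((1343.7/0.37756)*(1000*2.3720^2/2))
f = 0.012454


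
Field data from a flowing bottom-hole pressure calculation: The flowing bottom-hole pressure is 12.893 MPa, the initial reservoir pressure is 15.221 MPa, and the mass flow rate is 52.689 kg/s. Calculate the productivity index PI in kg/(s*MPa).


PI = mdot / (P_i - P_wf)
PI = 52.689 / (15.221 - 12.893)
PI = 22.633 kg/(s*MPa)


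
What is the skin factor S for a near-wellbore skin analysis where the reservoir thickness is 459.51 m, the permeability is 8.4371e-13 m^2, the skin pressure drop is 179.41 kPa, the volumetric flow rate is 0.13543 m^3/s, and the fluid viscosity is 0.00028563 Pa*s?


S = dP_s * 1000 * 2*pi*k*hr / (q*mu)
S = 179.41 * 1000 * 2*pi*8.4371e-13*459.51 / (0.13543*0.00028563)
S = 11.298


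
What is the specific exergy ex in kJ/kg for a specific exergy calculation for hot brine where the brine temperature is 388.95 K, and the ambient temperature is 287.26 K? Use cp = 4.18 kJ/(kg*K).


ex = cp * ((T_b - T_0) - T_0 * ln(T_b/T_0))
ex = 4.18 * ((388.95 - 287.26) - 287.26 * ln(388.95/287.26))
ex = 61.162 kJ/kg


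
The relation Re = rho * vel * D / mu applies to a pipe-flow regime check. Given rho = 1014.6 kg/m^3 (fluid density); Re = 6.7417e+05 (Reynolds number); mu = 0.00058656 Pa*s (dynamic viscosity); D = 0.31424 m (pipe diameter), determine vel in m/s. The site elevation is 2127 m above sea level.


vel = Re * mu / (rho * D)
vel = 6.7417e+05 * 0.00058656 / (1014.6 * 0.31424)
vel = 1.2403 m/s


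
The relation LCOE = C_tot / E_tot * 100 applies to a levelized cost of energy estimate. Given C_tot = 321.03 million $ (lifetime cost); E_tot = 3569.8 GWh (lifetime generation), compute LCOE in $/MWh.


LCOE = C_tot / E_tot * 100
LCOE = 321.03 / 3569.8 * 100
LCOE = 8.992941 cents/kWh
Convert: 8.992941 cents/kWh * 10.0 = 89.929 $/MWh
LCOE = 89.929 $/MWh


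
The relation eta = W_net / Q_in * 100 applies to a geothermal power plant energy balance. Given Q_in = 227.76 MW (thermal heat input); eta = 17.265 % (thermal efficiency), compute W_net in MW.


W_net = eta / 100 * Q_in
W_net = 17.265 / 100 * 227.76
W_net = 39.323 MW


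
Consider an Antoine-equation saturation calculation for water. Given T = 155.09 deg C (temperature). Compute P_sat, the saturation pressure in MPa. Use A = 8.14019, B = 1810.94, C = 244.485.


P_sat = 10^(A - B/(C + T)) / 760 * 0.101325
P_sat = 10^(8.14019 - 1810.94/(244.485 + 155.09)) / 760 * 0.101325
P_sat = 0.54066 MPa


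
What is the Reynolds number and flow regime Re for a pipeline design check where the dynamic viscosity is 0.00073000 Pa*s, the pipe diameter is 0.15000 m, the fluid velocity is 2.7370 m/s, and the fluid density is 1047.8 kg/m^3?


Step 1: Re = rho*vel*D/mu = 1047.8*2.737*0.15/0.00073 = 5.8928e+05
Step 2: Re = 5.8928e+05 > 4000, so flow is turbulent.
Re = 5.8928e+05 (turbulent)


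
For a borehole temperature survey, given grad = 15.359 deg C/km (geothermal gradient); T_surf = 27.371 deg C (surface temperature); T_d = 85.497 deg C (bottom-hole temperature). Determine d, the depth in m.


d = (T_d - T_surf) / grad * 1000
d = (85.497 - 27.371) / 15.359 * 1000
d = 3784.5 m


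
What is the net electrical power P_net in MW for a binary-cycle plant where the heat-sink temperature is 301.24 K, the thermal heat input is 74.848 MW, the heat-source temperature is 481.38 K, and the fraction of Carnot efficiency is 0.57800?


Step 1: eta = (1 - Tc/Th)*f = (1 - 301.24/481.38)*0.578 = 0.2162967
Step 2: P_net = eta * Q_in = 0.2162967 * 74.848 = 16.189 MW
P_net = 16.189 MW


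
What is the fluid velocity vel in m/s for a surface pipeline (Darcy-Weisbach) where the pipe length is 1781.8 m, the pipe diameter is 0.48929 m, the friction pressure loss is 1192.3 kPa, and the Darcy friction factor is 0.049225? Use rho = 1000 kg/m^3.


vel = sqrt(dP*1000*2*D / (f*L*rho))
vel = sqrt(1192.3*1000*2*0.48929 / (0.049225*1781.8*1000))
vel = 3.6473 m/s


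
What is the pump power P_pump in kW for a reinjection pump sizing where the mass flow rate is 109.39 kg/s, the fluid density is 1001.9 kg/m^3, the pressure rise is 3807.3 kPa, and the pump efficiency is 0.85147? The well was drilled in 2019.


P_pump = mdot * dP / (rho * eta)
P_pump = 109.39 * 3807.3 / (1001.9 * 0.85147)
P_pump = 488.20 kW


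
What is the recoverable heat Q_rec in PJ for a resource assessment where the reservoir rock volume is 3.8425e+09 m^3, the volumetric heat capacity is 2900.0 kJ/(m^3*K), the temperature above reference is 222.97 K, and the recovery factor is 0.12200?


Step 1: Q_s = Vr*rhoc*dT/1e12 = 3.8425e+09*2900.0*222.97/1e12 = 2484.610 PJ
Step 2: Q_rec = Q_s * RF = 2484.610 * 0.122 = 303.12 PJ
Q_rec = 303.12 PJ


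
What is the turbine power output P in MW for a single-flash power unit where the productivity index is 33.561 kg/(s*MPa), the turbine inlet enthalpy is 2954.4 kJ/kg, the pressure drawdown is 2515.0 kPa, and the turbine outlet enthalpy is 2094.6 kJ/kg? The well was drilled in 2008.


Step 1: mdot = PI * dP / 1000 = 33.561 * 2515.0 / 1000 = 84.40591 kg/s
Step 2: P = mdot*(h_in - h_out)/1000 = 84.40591*(2954.4 - 2094.6)/1000 = 72.572 MW
P = 72.572 MW


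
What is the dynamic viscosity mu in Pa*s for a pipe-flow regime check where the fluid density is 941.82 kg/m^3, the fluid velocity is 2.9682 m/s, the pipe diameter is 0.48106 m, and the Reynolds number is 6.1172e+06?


mu = rho * vel * D / Re
mu = 941.82 * 2.9682 * 0.48106 / 6.1172e+06
mu = 0.00021984 Pa*s
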